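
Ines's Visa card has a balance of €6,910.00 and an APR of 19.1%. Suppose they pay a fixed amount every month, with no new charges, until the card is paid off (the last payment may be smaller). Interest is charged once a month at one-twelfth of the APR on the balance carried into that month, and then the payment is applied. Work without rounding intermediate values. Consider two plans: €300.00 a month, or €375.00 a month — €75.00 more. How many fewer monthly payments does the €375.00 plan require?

Monthly rate r = 19.1%/12 = 1.59167% = 0.0159167.
At €300.00/mo: n = ⌈−ln(1 − rB₀/P)/ln(1+r)⌉ = 29 payments (last €275.98); total interest = total paid − €6,910.00 = €1,765.98.
At €375.00/mo: 22 payments (last €368.57); total interest €1,333.57.
Payments saved = 29 − 22 = 7.

7 fewer payments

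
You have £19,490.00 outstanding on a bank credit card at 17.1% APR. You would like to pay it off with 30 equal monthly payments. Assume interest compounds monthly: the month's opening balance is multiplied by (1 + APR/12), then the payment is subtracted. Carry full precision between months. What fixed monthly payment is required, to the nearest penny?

Monthly rate r = 17.1%/12 = 1.425% = 0.01425.
Level-payment amortization: P = B₀·r / (1 − (1+r)^(−n)) = 19490.00·0.01425 / (1 − 1.01425^(−30)).
Denominator 1 − (1+r)^(−30) = 0.345891928.
P = 277.733 / 0.345891928 ≈ 802.95.

£802.95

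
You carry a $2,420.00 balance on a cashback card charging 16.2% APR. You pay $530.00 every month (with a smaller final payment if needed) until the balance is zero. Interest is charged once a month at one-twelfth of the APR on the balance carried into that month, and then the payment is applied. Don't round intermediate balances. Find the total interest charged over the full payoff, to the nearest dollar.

Monthly rate r = 16.2%/12 = 1.35% = 0.0135.
Payoff takes n = ⌈−ln(1 − rB₀/P)/ln(1+r)⌉ = ⌈4.745⌉ = 5 payments; the last is $395.30.
Total paid = 4·$530.00 + $395.30 = $2,515.30.
Total interest = total paid − principal = $2,515.30 − $2,420.00 = $95.30.

$95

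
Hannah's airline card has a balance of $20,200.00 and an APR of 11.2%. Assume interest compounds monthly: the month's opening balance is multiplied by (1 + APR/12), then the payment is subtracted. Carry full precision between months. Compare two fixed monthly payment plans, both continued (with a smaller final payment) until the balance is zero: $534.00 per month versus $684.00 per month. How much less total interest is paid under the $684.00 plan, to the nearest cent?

$1,290.85

Monthly rate r = 11.2%/12 = 0.933333% = 0.00933333.
At $534.00/mo: n = ⌈−ln(1 − rB₀/P)/ln(1+r)⌉ = 47 payments (last $469.17); total interest = total paid − $20,200.00 = $4,833.17.
At $684.00/mo: 35 payments (last $486.32); total interest $3,542.32.
Interest saved = $4,833.17 − $3,542.32 = $1,290.85.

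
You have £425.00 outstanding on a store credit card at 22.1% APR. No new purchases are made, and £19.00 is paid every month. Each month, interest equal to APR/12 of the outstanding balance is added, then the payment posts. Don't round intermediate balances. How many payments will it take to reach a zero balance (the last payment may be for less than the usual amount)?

Monthly rate r = 22.1%/12 = 1.84167% = 0.0184167.
Recurrence: B ← B·(1+r) − £19.00.
Month 1: interest £7.83; balance after payment £413.83.
Month 2: interest £7.62; balance after payment £402.45.
Closed form: n = −ln(1 − rB₀/P)/ln(1+r) = −ln(0.58805)/ln(1.01842) ≈ 29.094, so the balance reaches zero during payment 30.

30 months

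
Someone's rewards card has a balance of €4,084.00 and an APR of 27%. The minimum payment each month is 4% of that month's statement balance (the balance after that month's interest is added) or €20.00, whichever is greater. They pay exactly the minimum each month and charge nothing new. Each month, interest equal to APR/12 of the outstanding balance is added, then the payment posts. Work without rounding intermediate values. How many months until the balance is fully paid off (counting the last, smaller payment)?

151 months

Monthly rate r = 27%/12 = 2.25% = 0.0225.
While 4% of the post-interest balance exceeds €20.00, each month B ← (B·(1+r))·(1 − 0.04), i.e. B shrinks by the factor (1+r)·0.96 = 0.9816.
This holds for months 1–115. Entering month 116 the balance is €482.57; 4% of the post-interest balance is now below €20.00, so the flat €20.00 minimum applies from here.
From month 116 a fixed €20.00 at rate r clears €482.57 in 36 more payments. Total: 115 + 36 = 151 months.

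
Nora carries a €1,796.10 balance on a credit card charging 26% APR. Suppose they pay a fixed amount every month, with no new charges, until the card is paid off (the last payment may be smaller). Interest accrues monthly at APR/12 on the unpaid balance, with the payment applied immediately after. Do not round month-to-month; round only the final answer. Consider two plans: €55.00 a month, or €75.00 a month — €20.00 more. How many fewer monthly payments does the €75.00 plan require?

Monthly rate r = 26%/12 = 2.16667% = 0.0216667.
At €55.00/mo: n = ⌈−ln(1 − rB₀/P)/ln(1+r)⌉ = 58 payments (last €19.81); total interest = total paid − €1,796.10 = €1,358.71.
At €75.00/mo: 35 payments (last €9.98); total interest €763.88.
Payments saved = 58 − 35 = 23.

23 fewer payments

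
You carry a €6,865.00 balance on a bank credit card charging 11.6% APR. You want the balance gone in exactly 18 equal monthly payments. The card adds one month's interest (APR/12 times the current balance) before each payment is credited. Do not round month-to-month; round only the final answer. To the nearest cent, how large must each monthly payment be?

Monthly rate r = 11.6%/12 = 0.966667% = 0.00966667.
Level-payment amortization: P = B₀·r / (1 − (1+r)^(−n)) = 6865.00·0.00966667 / (1 − 1.00967^(−18)).
Denominator 1 − (1+r)^(−18) = 0.159000641.
P = 66.3617 / 0.159000641 ≈ 417.37.

€417.37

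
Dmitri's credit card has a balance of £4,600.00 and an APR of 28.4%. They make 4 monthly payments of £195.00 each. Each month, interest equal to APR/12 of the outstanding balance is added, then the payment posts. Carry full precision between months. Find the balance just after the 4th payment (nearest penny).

£4,243.04

Monthly rate r = 28.4%/12 = 2.36667% = 0.0236667.
Each month: B ← B·(1+r) − £195.00.
Month 1: interest £108.87; balance after payment £4,513.87.
Month 2: interest £106.83; balance after payment £4,425.69.
Month 3: interest £104.74; balance after payment £4,335.44.
Month 4: interest £102.61; balance after payment £4,243.04.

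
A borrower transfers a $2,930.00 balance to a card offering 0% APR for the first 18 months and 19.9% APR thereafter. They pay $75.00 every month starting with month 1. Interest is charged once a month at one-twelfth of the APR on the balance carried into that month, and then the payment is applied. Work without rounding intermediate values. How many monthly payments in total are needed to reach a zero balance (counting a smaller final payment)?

Promo months 1–18 at r₀ = 0%/12 = 0; months 19+ at r₁ = 19.9%/12 = 0.0165833.
After month 18 (no interest yet): B = $2,930.00 − 18·$75.00 = $1,580.00.
Then at r₁ with $75.00/mo: n₂ = −ln(1 − r₁·B/P)/ln(1+r₁) ≈ 26.13 → 27 more payments.

45 payments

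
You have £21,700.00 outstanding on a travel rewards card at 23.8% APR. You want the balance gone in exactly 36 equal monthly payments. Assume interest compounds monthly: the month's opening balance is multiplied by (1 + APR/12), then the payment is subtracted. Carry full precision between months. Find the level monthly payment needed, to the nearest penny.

£849.08

Monthly rate r = 23.8%/12 = 1.98333% = 0.0198333.
Level-payment amortization: P = B₀·r / (1 − (1+r)^(−n)) = 21700.00·0.0198333 / (1 − 1.01983^(−36)).
Denominator 1 − (1+r)^(−36) = 0.506884449.
P = 430.383 / 0.506884449 ≈ 849.08.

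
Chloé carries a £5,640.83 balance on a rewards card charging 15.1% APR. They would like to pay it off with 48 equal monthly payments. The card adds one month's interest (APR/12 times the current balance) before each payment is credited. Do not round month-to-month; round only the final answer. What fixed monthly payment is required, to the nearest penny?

Monthly rate r = 15.1%/12 = 1.25833% = 0.0125833.
Level-payment amortization: P = B₀·r / (1 − (1+r)^(−n)) = 5640.83·0.0125833 / (1 − 1.01258^(−48)).
Denominator 1 − (1+r)^(−48) = 0.451315352.
P = 70.9804 / 0.451315352 ≈ 157.27.

£157.27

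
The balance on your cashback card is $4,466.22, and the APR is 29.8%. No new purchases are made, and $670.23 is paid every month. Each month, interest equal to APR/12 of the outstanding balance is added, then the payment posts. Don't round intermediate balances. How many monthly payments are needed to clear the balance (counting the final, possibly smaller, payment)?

8 months

Monthly rate r = 29.8%/12 = 2.48333% = 0.0248333.
Recurrence: B ← B·(1+r) − $670.23.
Month 1: interest $110.91; balance after payment $3,906.90.
Month 2: interest $97.02; balance after payment $3,333.69.
Closed form: n = −ln(1 − rB₀/P)/ln(1+r) = −ln(0.83452)/ln(1.02483) ≈ 7.375, so the balance reaches zero during payment 8.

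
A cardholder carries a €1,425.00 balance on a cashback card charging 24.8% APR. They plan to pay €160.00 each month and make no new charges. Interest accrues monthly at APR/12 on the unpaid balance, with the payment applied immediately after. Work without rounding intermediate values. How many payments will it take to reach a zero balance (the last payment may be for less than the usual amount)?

Monthly rate r = 24.8%/12 = 2.06667% = 0.0206667.
Recurrence: B ← B·(1+r) − €160.00.
Month 1: interest €29.45; balance after payment €1,294.45.
Month 2: interest €26.75; balance after payment €1,161.20.
Closed form: n = −ln(1 − rB₀/P)/ln(1+r) = −ln(0.81594)/ln(1.02067) ≈ 9.944, so the balance reaches zero during payment 10.

10 payments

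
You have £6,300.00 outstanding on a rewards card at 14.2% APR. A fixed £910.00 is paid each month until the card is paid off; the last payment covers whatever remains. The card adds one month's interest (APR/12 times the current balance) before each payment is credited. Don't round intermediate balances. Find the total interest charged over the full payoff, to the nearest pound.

Monthly rate r = 14.2%/12 = 1.18333% = 0.0118333.
Payoff takes n = ⌈−ln(1 − rB₀/P)/ln(1+r)⌉ = ⌈7.266⌉ = 8 payments; the last is £242.94.
Total paid = 7·£910.00 + £242.94 = £6,612.94.
Total interest = total paid − principal = £6,612.94 − £6,300.00 = £312.94.

£313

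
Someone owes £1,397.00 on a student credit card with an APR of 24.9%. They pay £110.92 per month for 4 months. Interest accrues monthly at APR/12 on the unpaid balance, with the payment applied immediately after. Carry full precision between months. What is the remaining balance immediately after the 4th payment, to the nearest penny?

£1,058.93

Monthly rate r = 24.9%/12 = 2.075% = 0.02075.
Each month: B ← B·(1+r) − £110.92.
Month 1: interest £28.99; balance after payment £1,315.07.
Month 2: interest £27.29; balance after payment £1,231.44.
Month 3: interest £25.55; balance after payment £1,146.07.
Month 4: interest £23.78; balance after payment £1,058.93.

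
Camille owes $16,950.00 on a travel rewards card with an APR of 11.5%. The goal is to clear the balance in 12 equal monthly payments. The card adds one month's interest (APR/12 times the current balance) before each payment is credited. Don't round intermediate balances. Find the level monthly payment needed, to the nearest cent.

Monthly rate r = 11.5%/12 = 0.958333% = 0.00958333.
Level-payment amortization: P = B₀·r / (1 − (1+r)^(−n)) = 16950.00·0.00958333 / (1 − 1.00958^(−12)).
Denominator 1 − (1+r)^(−12) = 0.108145658.
P = 162.438 / 0.108145658 ≈ 1502.03.

$1,502.03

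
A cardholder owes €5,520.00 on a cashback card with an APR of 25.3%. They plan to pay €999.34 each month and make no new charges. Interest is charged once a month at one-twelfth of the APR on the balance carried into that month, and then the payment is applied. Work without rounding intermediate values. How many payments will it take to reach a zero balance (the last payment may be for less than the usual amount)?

6 months

Monthly rate r = 25.3%/12 = 2.10833% = 0.0210833.
Recurrence: B ← B·(1+r) − €999.34.
Month 1: interest €116.38; balance after payment €4,637.04.
Month 2: interest €97.76; balance after payment €3,735.46.
Month 3: interest €78.76; balance after payment €2,814.88.
Month 4: interest €59.35; balance after payment €1,874.89.
Month 5: interest €39.53; balance after payment €915.08.
Month 6: interest €19.29; balance after payment €0.00.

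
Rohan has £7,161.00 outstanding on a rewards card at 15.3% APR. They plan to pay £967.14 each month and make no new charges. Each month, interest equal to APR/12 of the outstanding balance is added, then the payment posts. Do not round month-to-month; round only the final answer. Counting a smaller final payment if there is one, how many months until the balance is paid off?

Monthly rate r = 15.3%/12 = 1.275% = 0.01275.
Recurrence: B ← B·(1+r) − £967.14.
Month 1: interest £91.30; balance after payment £6,285.16.
Month 2: interest £80.14; balance after payment £5,398.16.
Closed form: n = −ln(1 − rB₀/P)/ln(1+r) = −ln(0.9056)/ln(1.01275) ≈ 7.827, so the balance reaches zero during payment 8.

8 months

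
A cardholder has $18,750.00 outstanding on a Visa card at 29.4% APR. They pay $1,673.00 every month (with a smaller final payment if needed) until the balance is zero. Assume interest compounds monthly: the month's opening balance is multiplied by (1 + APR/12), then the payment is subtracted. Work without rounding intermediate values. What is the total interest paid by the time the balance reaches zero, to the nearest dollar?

Monthly rate r = 29.4%/12 = 2.45% = 0.0245.
Payoff takes n = ⌈−ln(1 − rB₀/P)/ln(1+r)⌉ = ⌈13.262⌉ = 14 payments; the last is $442.53.
Total paid = 13·$1,673.00 + $442.53 = $22,191.53.
Total interest = total paid − principal = $22,191.53 − $18,750.00 = $3,441.53.

$3,442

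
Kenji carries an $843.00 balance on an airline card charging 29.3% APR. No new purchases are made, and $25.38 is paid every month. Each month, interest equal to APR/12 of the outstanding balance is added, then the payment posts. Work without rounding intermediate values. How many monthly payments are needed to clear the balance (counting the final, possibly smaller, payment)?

Monthly rate r = 29.3%/12 = 2.44167% = 0.0244167.
Recurrence: B ← B·(1+r) − $25.38.
Month 1: interest $20.58; balance after payment $838.20.
Month 2: interest $20.47; balance after payment $833.29.
Closed form: n = −ln(1 − rB₀/P)/ln(1+r) = −ln(0.189)/ln(1.02442) ≈ 69.063, so the balance reaches zero during payment 70.

70 months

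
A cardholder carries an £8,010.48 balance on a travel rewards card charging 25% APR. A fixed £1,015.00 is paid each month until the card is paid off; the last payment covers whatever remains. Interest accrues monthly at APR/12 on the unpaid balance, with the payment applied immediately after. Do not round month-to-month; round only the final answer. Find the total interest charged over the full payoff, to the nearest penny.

Monthly rate r = 25%/12 = 2.08333% = 0.0208333.
Payoff takes n = ⌈−ln(1 − rB₀/P)/ln(1+r)⌉ = ⌈8.712⌉ = 9 payments; the last is £724.45.
Total paid = 8·£1,015.00 + £724.45 = £8,844.45.
Total interest = total paid − principal = £8,844.45 − £8,010.48 = £833.97.

£833.97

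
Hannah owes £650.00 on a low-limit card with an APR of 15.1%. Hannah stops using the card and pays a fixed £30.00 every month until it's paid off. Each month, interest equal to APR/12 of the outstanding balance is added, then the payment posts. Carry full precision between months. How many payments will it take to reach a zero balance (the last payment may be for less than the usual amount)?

26 months

Monthly rate r = 15.1%/12 = 1.25833% = 0.0125833.
Recurrence: B ← B·(1+r) − £30.00.
Month 1: interest £8.18; balance after payment £628.18.
Month 2: interest £7.90; balance after payment £606.08.
Closed form: n = −ln(1 − rB₀/P)/ln(1+r) = −ln(0.72736)/ln(1.01258) ≈ 25.457, so the balance reaches zero during payment 26.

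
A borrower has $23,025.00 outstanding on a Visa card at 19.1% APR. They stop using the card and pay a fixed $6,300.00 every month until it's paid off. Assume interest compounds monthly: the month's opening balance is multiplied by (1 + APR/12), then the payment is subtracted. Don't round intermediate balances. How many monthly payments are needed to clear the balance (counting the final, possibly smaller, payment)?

4 payments

Monthly rate r = 19.1%/12 = 1.59167% = 0.0159167.
Recurrence: B ← B·(1+r) − $6,300.00.
Month 1: interest $366.48; balance after payment $17,091.48.
Month 2: interest $272.04; balance after payment $11,063.52.
Month 3: interest $176.09; balance after payment $4,939.62.
Month 4: interest $78.62; balance after payment $0.00.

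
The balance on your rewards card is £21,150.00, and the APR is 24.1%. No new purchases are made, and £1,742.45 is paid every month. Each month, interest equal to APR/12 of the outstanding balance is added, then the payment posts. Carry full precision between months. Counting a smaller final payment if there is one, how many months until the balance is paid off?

15 payments

Monthly rate r = 24.1%/12 = 2.00833% = 0.0200833.
Recurrence: B ← B·(1+r) − £1,742.45.
Month 1: interest £424.76; balance after payment £19,832.31.
Month 2: interest £398.30; balance after payment £18,488.16.
Closed form: n = −ln(1 − rB₀/P)/ln(1+r) = −ln(0.75623)/ln(1.02008) ≈ 14.052, so the balance reaches zero during payment 15.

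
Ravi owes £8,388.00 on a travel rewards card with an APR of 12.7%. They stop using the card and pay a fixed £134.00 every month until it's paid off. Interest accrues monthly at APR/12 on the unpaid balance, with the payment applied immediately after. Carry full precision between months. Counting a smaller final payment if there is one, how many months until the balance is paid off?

Monthly rate r = 12.7%/12 = 1.05833% = 0.0105833.
Recurrence: B ← B·(1+r) − £134.00.
Month 1: interest £88.77; balance after payment £8,342.77.
Month 2: interest £88.29; balance after payment £8,297.07.
Closed form: n = −ln(1 − rB₀/P)/ln(1+r) = −ln(0.33751)/ln(1.01058) ≈ 103.170, so the balance reaches zero during payment 104.

104 payments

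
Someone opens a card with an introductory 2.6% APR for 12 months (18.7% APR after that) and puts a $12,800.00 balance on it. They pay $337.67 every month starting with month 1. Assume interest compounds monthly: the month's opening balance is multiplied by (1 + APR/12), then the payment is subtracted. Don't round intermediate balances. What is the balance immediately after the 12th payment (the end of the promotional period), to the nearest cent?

$9,036.12

Promo months 1–12 at r₀ = 2.6%/12 = 0.00216667; months 13+ at r₁ = 18.7%/12 = 0.0155833.
After month 12: iterate B ← B·(1+r₀) − $337.67 for 12 months → $9,036.12.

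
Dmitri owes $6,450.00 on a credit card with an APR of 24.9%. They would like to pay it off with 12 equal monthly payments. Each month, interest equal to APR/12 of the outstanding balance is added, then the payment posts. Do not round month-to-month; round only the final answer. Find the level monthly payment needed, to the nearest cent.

Monthly rate r = 24.9%/12 = 2.075% = 0.02075.
Level-payment amortization: P = B₀·r / (1 − (1+r)^(−n)) = 6450.00·0.02075 / (1 − 1.02075^(−12)).
Denominator 1 − (1+r)^(−12) = 0.218430979.
P = 133.837 / 0.218430979 ≈ 612.72.

$612.72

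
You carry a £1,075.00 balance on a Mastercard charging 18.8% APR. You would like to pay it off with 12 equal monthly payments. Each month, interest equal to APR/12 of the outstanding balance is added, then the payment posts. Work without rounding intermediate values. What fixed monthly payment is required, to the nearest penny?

£98.97

Monthly rate r = 18.8%/12 = 1.56667% = 0.0156667.
Level-payment amortization: P = B₀·r / (1 − (1+r)^(−n)) = 1075.00·0.0156667 / (1 − 1.01567^(−12)).
Denominator 1 − (1+r)^(−12) = 0.170176736.
P = 16.8417 / 0.170176736 ≈ 98.97.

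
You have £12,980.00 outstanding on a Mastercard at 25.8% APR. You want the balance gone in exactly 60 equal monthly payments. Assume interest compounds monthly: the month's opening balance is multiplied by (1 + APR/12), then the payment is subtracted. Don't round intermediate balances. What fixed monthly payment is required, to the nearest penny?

Monthly rate r = 25.8%/12 = 2.15% = 0.0215.
Level-payment amortization: P = B₀·r / (1 − (1+r)^(−n)) = 12980.00·0.0215 / (1 − 1.0215^(−60)).
Denominator 1 − (1+r)^(−60) = 0.720939902.
P = 279.07 / 0.720939902 ≈ 387.09.

£387.09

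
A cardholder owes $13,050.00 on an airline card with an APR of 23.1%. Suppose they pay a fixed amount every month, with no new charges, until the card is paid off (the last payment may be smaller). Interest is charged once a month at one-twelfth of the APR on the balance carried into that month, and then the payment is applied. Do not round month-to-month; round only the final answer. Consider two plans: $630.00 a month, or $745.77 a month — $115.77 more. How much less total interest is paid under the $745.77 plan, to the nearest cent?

Monthly rate r = 23.1%/12 = 1.925% = 0.01925.
At $630.00/mo: n = ⌈−ln(1 − rB₀/P)/ln(1+r)⌉ = 27 payments (last $430.87); total interest = total paid − $13,050.00 = $3,760.87.
At $745.77/mo: 22 payments (last $406.41); total interest $3,017.58.
Interest saved = $3,760.87 − $3,017.58 = $743.29.

$743.29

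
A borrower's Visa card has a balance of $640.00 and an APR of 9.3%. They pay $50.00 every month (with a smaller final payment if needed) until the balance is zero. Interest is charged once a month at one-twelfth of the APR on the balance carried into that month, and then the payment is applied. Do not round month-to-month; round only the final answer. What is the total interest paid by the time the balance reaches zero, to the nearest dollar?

$37

Monthly rate r = 9.3%/12 = 0.775% = 0.00775.
Payoff takes n = ⌈−ln(1 − rB₀/P)/ln(1+r)⌉ = ⌈13.532⌉ = 14 payments; the last is $26.67.
Total paid = 13·$50.00 + $26.67 = $676.67.
Total interest = total paid − principal = $676.67 − $640.00 = $36.67.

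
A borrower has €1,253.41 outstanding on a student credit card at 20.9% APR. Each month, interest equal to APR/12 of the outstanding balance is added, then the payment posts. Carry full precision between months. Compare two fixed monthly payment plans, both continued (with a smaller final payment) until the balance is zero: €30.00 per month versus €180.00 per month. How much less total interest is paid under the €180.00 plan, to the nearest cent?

€911.88

Monthly rate r = 20.9%/12 = 1.74167% = 0.0174167.
At €30.00/mo: n = ⌈−ln(1 − rB₀/P)/ln(1+r)⌉ = 76 payments (last €10.05); total interest = total paid − €1,253.41 = €1,006.64.
At €180.00/mo: 8 payments (last €88.17); total interest €94.76.
Interest saved = €1,006.64 − €94.76 = €911.88.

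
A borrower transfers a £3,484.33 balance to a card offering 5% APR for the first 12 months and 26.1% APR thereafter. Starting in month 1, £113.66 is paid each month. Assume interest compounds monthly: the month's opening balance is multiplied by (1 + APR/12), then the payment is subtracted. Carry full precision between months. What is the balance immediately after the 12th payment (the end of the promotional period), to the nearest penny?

Promo months 1–12 at r₀ = 5%/12 = 0.00416667; months 13+ at r₁ = 26.1%/12 = 0.02175.
After month 12: iterate B ← B·(1+r₀) − £113.66 for 12 months → £2,266.98.

£2,266.98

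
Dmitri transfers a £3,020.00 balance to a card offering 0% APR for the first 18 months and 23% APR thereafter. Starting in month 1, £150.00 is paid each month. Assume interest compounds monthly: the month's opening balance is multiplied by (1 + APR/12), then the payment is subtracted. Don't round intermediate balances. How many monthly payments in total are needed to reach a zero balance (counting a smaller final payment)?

Promo months 1–18 at r₀ = 0%/12 = 0; months 19+ at r₁ = 23%/12 = 0.0191667.
After month 18 (no interest yet): B = £3,020.00 − 18·£150.00 = £320.00.
Then at r₁ with £150.00/mo: n₂ = −ln(1 − r₁·B/P)/ln(1+r₁) ≈ 2.20 → 3 more payments.

21 payments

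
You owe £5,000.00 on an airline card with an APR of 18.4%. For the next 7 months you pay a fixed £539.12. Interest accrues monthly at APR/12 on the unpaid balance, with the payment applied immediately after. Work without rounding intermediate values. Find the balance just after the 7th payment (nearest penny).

£1,610.05

Monthly rate r = 18.4%/12 = 1.53333% = 0.0153333.
Each month: B ← B·(1+r) − £539.12.
Month 1: interest £76.67; balance after payment £4,537.55.
Month 2: interest £69.58; balance after payment £4,068.00.
Month 3: interest £62.38; balance after payment £3,591.26.
Month 4: interest £55.07; balance after payment £3,107.20.
Month 5: interest £47.64; balance after payment £2,615.73.
Month 6: interest £40.11; balance after payment £2,116.72.
Month 7: interest £32.46; balance after payment £1,610.05.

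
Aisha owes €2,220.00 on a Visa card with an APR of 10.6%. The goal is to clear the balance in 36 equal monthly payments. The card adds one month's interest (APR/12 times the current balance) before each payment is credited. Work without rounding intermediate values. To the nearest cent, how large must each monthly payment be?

€72.26

Monthly rate r = 10.6%/12 = 0.883333% = 0.00883333.
Level-payment amortization: P = B₀·r / (1 − (1+r)^(−n)) = 2220.00·0.00883333 / (1 − 1.00883^(−36)).
Denominator 1 − (1+r)^(−36) = 0.271380562.
P = 19.61 / 0.271380562 ≈ 72.26.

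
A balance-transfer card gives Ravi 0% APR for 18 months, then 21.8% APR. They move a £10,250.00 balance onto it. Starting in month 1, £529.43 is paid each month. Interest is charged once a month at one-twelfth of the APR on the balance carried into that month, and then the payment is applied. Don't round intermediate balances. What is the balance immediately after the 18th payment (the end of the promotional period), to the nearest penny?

Promo months 1–18 at r₀ = 0%/12 = 0; months 19+ at r₁ = 21.8%/12 = 0.0181667.
After month 18 (no interest yet): B = £10,250.00 − 18·£529.43 = £720.26.

£720.26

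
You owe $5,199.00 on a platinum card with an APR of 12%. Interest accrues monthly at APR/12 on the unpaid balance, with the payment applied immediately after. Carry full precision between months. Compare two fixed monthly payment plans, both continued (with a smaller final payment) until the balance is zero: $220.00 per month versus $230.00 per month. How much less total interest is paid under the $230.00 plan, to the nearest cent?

$37.85

Monthly rate r = 12%/12 = 1% = 0.01.
At $220.00/mo: n = ⌈−ln(1 − rB₀/P)/ln(1+r)⌉ = 28 payments (last $20.99); total interest = total paid − $5,199.00 = $761.99.
At $230.00/mo: 26 payments (last $173.14); total interest $724.14.
Interest saved = $761.99 − $724.14 = $37.85.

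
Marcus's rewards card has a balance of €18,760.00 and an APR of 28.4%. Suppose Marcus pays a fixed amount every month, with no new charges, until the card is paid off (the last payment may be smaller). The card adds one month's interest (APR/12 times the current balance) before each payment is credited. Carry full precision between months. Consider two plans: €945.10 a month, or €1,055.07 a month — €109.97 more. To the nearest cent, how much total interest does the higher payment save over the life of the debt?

€999.74

Monthly rate r = 28.4%/12 = 2.36667% = 0.0236667.
At €945.10/mo: n = ⌈−ln(1 − rB₀/P)/ln(1+r)⌉ = 28 payments (last €118.49); total interest = total paid − €18,760.00 = €6,876.19.
At €1,055.07/mo: 24 payments (last €369.84); total interest €5,876.45.
Interest saved = €6,876.19 − €5,876.45 = €999.74.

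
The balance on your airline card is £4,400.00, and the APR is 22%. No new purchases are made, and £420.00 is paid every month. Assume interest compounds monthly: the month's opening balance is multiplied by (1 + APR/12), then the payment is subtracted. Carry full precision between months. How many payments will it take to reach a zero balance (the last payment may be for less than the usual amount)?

12 months

Monthly rate r = 22%/12 = 1.83333% = 0.0183333.
Recurrence: B ← B·(1+r) − £420.00.
Month 1: interest £80.67; balance after payment £4,060.67.
Month 2: interest £74.45; balance after payment £3,715.11.
Closed form: n = −ln(1 − rB₀/P)/ln(1+r) = −ln(0.80794)/ln(1.01833) ≈ 11.739, so the balance reaches zero during payment 12.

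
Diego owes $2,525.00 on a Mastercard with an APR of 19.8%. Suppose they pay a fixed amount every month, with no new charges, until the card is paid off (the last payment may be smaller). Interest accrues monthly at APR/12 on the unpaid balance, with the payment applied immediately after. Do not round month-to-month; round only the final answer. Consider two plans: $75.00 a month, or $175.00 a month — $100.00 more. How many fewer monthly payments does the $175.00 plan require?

Monthly rate r = 19.8%/12 = 1.65% = 0.0165.
At $75.00/mo: n = ⌈−ln(1 − rB₀/P)/ln(1+r)⌉ = 50 payments (last $40.95); total interest = total paid − $2,525.00 = $1,190.95.
At $175.00/mo: 17 payments (last $107.88); total interest $382.88.
Payments saved = 50 − 17 = 33.

33 fewer payments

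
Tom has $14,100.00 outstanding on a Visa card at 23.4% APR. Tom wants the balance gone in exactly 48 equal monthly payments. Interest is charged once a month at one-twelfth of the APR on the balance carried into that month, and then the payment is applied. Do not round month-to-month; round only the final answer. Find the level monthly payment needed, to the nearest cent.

$455.02

Monthly rate r = 23.4%/12 = 1.95% = 0.0195.
Level-payment amortization: P = B₀·r / (1 − (1+r)^(−n)) = 14100.00·0.0195 / (1 − 1.0195^(−48)).
Denominator 1 − (1+r)^(−48) = 0.604257262.
P = 274.95 / 0.604257262 ≈ 455.02.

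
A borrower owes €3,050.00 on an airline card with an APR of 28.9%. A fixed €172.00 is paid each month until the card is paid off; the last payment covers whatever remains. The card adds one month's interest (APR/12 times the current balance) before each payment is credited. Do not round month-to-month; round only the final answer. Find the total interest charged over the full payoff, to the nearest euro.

Monthly rate r = 28.9%/12 = 2.40833% = 0.0240833.
Payoff takes n = ⌈−ln(1 − rB₀/P)/ln(1+r)⌉ = ⌈23.404⌉ = 24 payments; the last is €70.03.
Total paid = 23·€172.00 + €70.03 = €4,026.03.
Total interest = total paid − principal = €4,026.03 − €3,050.00 = €976.03.

€976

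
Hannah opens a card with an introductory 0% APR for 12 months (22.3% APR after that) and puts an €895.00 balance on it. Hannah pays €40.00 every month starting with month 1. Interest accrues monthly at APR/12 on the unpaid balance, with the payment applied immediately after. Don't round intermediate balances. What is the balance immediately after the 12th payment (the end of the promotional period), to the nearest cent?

Promo months 1–12 at r₀ = 0%/12 = 0; months 13+ at r₁ = 22.3%/12 = 0.0185833.
After month 12 (no interest yet): B = €895.00 − 12·€40.00 = €415.00.

€415.00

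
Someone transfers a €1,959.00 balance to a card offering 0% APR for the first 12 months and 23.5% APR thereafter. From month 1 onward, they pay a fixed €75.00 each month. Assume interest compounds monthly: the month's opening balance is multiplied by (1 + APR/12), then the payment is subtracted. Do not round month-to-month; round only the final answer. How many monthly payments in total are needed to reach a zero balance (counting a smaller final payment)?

Promo months 1–12 at r₀ = 0%/12 = 0; months 13+ at r₁ = 23.5%/12 = 0.0195833.
After month 12 (no interest yet): B = €1,959.00 − 12·€75.00 = €1,059.00.
Then at r₁ with €75.00/mo: n₂ = −ln(1 − r₁·B/P)/ln(1+r₁) ≈ 16.69 → 17 more payments.

29 months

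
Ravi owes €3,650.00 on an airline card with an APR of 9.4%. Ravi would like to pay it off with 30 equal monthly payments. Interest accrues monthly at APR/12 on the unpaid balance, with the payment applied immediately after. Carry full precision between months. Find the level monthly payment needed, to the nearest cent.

€137.00

Monthly rate r = 9.4%/12 = 0.783333% = 0.00783333.
Level-payment amortization: P = B₀·r / (1 − (1+r)^(−n)) = 3650.00·0.00783333 / (1 − 1.00783^(−30)).
Denominator 1 − (1+r)^(−30) = 0.208704942.
P = 28.5917 / 0.208704942 ≈ 137.00.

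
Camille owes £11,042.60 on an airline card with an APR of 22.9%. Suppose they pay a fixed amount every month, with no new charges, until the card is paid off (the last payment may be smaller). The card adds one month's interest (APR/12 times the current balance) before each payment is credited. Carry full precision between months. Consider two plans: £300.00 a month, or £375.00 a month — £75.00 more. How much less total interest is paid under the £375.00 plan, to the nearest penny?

£2,861.63

Monthly rate r = 22.9%/12 = 1.90833% = 0.0190833.
At £300.00/mo: n = ⌈−ln(1 − rB₀/P)/ln(1+r)⌉ = 65 payments (last £36.59); total interest = total paid − £11,042.60 = £8,193.99.
At £375.00/mo: 44 payments (last £249.96); total interest £5,332.36.
Interest saved = £8,193.99 − £5,332.36 = £2,861.63.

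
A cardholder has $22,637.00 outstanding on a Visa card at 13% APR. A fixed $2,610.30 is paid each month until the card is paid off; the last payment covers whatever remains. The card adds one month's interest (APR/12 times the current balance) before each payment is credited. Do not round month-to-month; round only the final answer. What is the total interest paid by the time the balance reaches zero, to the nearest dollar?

$1,265

Monthly rate r = 13%/12 = 1.08333% = 0.0108333.
Payoff takes n = ⌈−ln(1 − rB₀/P)/ln(1+r)⌉ = ⌈9.156⌉ = 10 payments; the last is $409.72.
Total paid = 9·$2,610.30 + $409.72 = $23,902.42.
Total interest = total paid − principal = $23,902.42 − $22,637.00 = $1,265.42.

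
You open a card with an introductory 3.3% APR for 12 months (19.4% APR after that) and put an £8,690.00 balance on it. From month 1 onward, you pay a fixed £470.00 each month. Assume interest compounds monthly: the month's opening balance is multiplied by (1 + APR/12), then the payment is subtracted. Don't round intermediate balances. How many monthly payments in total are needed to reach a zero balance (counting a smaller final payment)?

Promo months 1–12 at r₀ = 3.3%/12 = 0.00275; months 13+ at r₁ = 19.4%/12 = 0.0161667.
After month 12: iterate B ← B·(1+r₀) − £470.00 for 12 months → £3,255.06.
Then at r₁ with £470.00/mo: n₂ = −ln(1 − r₁·B/P)/ln(1+r₁) ≈ 7.40 → 8 more payments.

20 months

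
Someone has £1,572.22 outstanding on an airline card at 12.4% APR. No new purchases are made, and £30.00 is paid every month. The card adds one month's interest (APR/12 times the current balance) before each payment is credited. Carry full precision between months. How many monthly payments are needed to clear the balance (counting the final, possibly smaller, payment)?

Monthly rate r = 12.4%/12 = 1.03333% = 0.0103333.
Recurrence: B ← B·(1+r) − £30.00.
Month 1: interest £16.25; balance after payment £1,558.47.
Month 2: interest £16.10; balance after payment £1,544.57.
Closed form: n = −ln(1 − rB₀/P)/ln(1+r) = −ln(0.45846)/ln(1.01033) ≈ 75.862, so the balance reaches zero during payment 76.

76 payments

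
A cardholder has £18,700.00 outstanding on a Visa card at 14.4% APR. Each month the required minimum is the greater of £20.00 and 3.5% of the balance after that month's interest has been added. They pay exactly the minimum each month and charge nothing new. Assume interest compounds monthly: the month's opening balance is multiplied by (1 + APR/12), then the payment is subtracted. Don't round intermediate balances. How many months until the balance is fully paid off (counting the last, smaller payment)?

183 months

Monthly rate r = 14.4%/12 = 1.2% = 0.012.
While 3.5% of the post-interest balance exceeds £20.00, each month B ← (B·(1+r))·(1 − 0.035), i.e. B shrinks by the factor (1+r)·0.965 = 0.97658.
This holds for months 1–148. Entering month 149 the balance is £560.53; 3.5% of the post-interest balance is now below £20.00, so the flat £20.00 minimum applies from here.
From month 149 a fixed £20.00 at rate r clears £560.53 in 35 more payments. Total: 148 + 35 = 183 months.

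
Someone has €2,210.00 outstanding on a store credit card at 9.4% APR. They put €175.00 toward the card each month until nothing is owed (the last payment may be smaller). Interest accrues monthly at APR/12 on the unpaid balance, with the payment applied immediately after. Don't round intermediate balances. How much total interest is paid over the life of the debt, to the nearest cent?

€126.36

Monthly rate r = 9.4%/12 = 0.783333% = 0.00783333.
Payoff takes n = ⌈−ln(1 − rB₀/P)/ln(1+r)⌉ = ⌈13.350⌉ = 14 payments; the last is €61.36.
Total paid = 13·€175.00 + €61.36 = €2,336.36.
Total interest = total paid − principal = €2,336.36 − €2,210.00 = €126.36.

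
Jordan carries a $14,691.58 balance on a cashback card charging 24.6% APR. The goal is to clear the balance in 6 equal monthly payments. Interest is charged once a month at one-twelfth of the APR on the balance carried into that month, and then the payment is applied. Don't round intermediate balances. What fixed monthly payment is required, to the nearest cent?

Monthly rate r = 24.6%/12 = 2.05% = 0.0205.
Level-payment amortization: P = B₀·r / (1 − (1+r)^(−n)) = 14691.58·0.0205 / (1 − 1.0205^(−6)).
Denominator 1 − (1+r)^(−6) = 0.114635823.
P = 301.177 / 0.114635823 ≈ 2627.25.

$2,627.25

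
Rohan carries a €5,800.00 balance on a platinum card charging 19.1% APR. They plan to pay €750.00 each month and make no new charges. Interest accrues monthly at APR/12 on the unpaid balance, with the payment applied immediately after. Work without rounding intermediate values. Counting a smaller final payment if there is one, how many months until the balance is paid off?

Monthly rate r = 19.1%/12 = 1.59167% = 0.0159167.
Recurrence: B ← B·(1+r) − €750.00.
Month 1: interest €92.32; balance after payment €5,142.32.
Month 2: interest €81.85; balance after payment €4,474.17.
Closed form: n = −ln(1 − rB₀/P)/ln(1+r) = −ln(0.87691)/ln(1.01592) ≈ 8.318, so the balance reaches zero during payment 9.

9 months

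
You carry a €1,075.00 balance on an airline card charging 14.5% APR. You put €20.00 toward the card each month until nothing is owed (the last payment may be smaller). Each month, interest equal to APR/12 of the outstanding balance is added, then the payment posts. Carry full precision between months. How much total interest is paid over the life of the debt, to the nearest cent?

€670.66

Monthly rate r = 14.5%/12 = 1.20833% = 0.0120833.
Payoff takes n = ⌈−ln(1 − rB₀/P)/ln(1+r)⌉ = ⌈87.282⌉ = 88 payments; the last is €5.66.
Total paid = 87·€20.00 + €5.66 = €1,745.66.
Total interest = total paid − principal = €1,745.66 − €1,075.00 = €670.66.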